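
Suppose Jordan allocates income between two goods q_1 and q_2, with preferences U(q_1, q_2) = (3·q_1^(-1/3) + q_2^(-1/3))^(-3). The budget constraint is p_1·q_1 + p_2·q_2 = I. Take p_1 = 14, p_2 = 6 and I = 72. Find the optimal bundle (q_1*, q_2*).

q_1* = 3.7956, q_2* = 3.1436

MRS = MU_q_1/MU_q_2 = 3·(q_2/q_1)^(4/3). Set equal to p_1/p_2.
Solve for the ratio: q_2/q_1 = [(1/3)·p_1/p_2]^(0.75).
With the ratio pinned down, the budget gives q_1* = I/(p_1 + p_2·(q_2/q_1)) and q_2* = (q_2/q_1)·q_1*.
Numerically q_2/q_1 = 0.828212, so q_1* = 72/(14 + 6·0.828212) = 3.7956 and q_2* = 0.828212·3.7956 = 3.1436.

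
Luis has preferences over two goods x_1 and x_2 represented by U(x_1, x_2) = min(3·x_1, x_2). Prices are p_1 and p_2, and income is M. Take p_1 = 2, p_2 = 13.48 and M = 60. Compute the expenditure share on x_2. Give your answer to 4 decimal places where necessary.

Leontief preferences: the optimum is at the kink where x_1/1 = x_2/3, i.e. x_2 = 3·x_1.
Budget: p_1·x_1 + p_2·3·x_1 = M, so (p_1 + 3·p_2)·x_1 = M.
Demand: x_1*(p_1,p_2,M) = M/(p_1 + 3·p_2), x_2* = 3·M/(p_1 + 3·p_2).
Here 2 + 3·13.48 = 42.44, giving x_1* = 1.4138 and x_2* = 4.2413.
Expenditure on x_2: 13.48·4.2413 = 57.1725; share = 0.9529.

share on x_2 = 0.9529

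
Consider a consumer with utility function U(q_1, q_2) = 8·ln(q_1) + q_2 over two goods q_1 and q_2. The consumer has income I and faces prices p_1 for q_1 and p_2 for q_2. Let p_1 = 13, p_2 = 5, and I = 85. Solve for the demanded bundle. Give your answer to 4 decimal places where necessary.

So q_1*(p_1,p_2) = 8·p_2/p_1, independent of income; and q_2* = (I − 8·p_2)/p_2.
At the given prices: q_1* = 8·5/13 = 3.0769, and q_2* = 9.

q_1* = 3.0769, q_2* = 9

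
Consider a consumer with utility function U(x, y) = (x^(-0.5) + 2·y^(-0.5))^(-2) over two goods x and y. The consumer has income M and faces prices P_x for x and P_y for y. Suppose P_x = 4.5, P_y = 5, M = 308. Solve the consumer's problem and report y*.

y* = 38.3032

MRS = MU_x/MU_y = (1/2)·(y/x)^(1.5). Set equal to P_x/P_y.
Solve for the ratio: y/x = [2·P_x/P_y]^(2/3).
With the ratio pinned down, the budget gives x* = M/(P_x + P_y·(y/x)) and y* = (y/x)·x*.
Numerically y/x = 1.479727, so x* = 308/(4.5 + 5·1.479727) = 25.8853 and y* = 1.479727·25.8853 = 38.3032.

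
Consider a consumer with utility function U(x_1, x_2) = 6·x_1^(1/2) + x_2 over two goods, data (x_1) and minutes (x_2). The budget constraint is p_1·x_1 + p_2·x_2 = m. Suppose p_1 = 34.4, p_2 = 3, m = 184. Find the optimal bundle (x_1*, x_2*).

Utility is quasi-linear in x_2; the FOC for x_1 is 3/√x_1 = p_1/p_2.
Thus x_1* = (3·p_2/p_1)² — independent of m — with the rest of income spent on x_2.
Plugging in: x_1* = (3·3/34.4)² = 0.0684, x_2* = 60.5484.

x_1* = 0.0684, x_2* = 60.5484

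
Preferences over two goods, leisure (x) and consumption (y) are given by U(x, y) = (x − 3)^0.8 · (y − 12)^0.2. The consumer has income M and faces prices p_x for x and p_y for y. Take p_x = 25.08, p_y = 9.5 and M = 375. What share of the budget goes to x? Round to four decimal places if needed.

This is Cobb-Douglas in (x−3, y−12): tangency gives 0.8·p_y·(y−12) = 0.2·p_x·(x−3).
After buying the subsistence bundle (3, 12), a share 0.8 of the remaining income goes to x: x* = 3 + 0.8·(M − 3p_x − 12p_y)/p_x.
Discretionary income = 375 − 3·25.08 − 12·9.5 = 185.76; x* = 3 + 0.8·185.76/25.08 = 8.9254; y* = 12 + 0.2·185.76/9.5 = 15.9107.
Expenditure on x: 25.08·8.9254 = 223.848; share = 0.5969.

share on x = 0.5969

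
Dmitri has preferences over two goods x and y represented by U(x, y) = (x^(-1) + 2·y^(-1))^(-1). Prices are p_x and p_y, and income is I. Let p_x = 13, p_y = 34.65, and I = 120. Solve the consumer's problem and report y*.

From the CES first-order condition, (1/2)·(y/x)^(2) = p_x/p_y.
Hence y/x = (2·p_x/p_y)^(1/(2)), i.e. raised to the 0.5 power.
With the ratio pinned down, the budget gives x* = I/(p_x + p_y·(y/x)) and y* = (y/x)·x*.
Numerically y/x = 0.866234, so x* = 120/(13 + 34.65·0.866234) = 2.7897 and y* = 0.866234·2.7897 = 2.4166.

y* = 2.4166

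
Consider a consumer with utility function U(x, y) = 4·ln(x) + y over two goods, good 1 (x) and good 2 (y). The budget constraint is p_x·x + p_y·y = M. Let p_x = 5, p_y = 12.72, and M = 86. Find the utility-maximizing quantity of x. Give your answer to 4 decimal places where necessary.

x* = 10.176

So x*(p_x,p_y) = 4·p_y/p_x, independent of income; and y* = (M − 4·p_y)/p_y.
At the given prices: x* = 4·12.72/5 = 10.176.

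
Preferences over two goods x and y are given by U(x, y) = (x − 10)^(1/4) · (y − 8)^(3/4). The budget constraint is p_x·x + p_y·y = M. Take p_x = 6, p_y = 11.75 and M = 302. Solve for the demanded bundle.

Let x' = x−10, y' = y−8. MRS = (1/3)·y'/x' = p_x/p_y.
After buying the subsistence bundle (10, 8), a share 0.25 of the remaining income goes to x: x* = 10 + 0.25·(M − 10p_x − 8p_y)/p_x.
Discretionary income = 302 − 10·6 − 8·11.75 = 148; x* = 10 + 0.25·148/6 = 16.1667; y* = 8 + 0.75·148/11.75 = 17.4468.

x* = 16.1667, y* = 17.4468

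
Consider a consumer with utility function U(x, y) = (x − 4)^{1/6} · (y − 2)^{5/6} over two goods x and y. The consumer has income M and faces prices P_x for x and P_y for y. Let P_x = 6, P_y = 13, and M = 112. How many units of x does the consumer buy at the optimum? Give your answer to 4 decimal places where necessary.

MRS = (1/5)·(y−2)/(x−4). Tangency with P_x/P_y gives y−2 = 5·(P_x/P_y)·(x−4).
Substituting into the budget: x* = 4 + 1/6·(M − 4·P_x − 2·P_y)/P_x, and y* = 2 + 5/6·(…)/P_y.
Discretionary income = 112 − 4·6 − 2·13 = 62; x* = 4 + 1/6·62/6 = 5.7222.

x* = 5.7222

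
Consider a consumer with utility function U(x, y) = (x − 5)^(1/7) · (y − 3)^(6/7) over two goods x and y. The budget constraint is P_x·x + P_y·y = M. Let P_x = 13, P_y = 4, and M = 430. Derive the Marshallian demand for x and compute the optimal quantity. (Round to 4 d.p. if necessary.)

MRS = (1/6)·(y−3)/(x−5). Tangency with P_x/P_y gives y−3 = 6·(P_x/P_y)·(x−5).
After buying the subsistence bundle (5, 3), a share 1/7 of the remaining income goes to x: x* = 5 + 1/7·(M − 5P_x − 3P_y)/P_x.
Discretionary income = 430 − 5·13 − 3·4 = 353; x* = 5 + 1/7·353/13 = 8.8791.

x* = 8.8791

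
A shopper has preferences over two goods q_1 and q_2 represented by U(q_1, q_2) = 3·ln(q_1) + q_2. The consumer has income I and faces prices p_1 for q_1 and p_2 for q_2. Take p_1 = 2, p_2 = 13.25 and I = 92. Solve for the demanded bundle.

q_1* = 19.875, q_2* = 3.9434

At the given prices: q_1* = 3·13.25/2 = 19.875, and q_2* = 3.9434.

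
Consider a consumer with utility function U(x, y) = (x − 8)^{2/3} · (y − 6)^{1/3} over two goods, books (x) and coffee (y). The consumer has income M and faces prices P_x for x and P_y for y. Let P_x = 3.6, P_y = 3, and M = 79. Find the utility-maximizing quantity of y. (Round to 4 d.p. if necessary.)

y* = 9.5778

This is Cobb-Douglas in (x−8, y−6): tangency gives 2/3·P_y·(y−6) = 1/3·P_x·(x−8).
After buying the subsistence bundle (8, 6), a share 2/3 of the remaining income goes to x: x* = 8 + 2/3·(M − 8P_x − 6P_y)/P_x.
Discretionary income = 79 − 8·3.6 − 6·3 = 32.2; y* = 6 + 1/3·32.2/3 = 9.5778.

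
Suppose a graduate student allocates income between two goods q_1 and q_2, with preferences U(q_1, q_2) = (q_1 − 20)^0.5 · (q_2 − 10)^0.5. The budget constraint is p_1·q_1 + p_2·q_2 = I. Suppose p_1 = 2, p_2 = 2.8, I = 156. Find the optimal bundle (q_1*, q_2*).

MRS = (q_2−10)/(q_1−20). Tangency with p_1/p_2 gives q_2−10 = (p_1/p_2)·(q_1−20).
Substituting into the budget: q_1* = 20 + 0.5·(I − 20·p_1 − 10·p_2)/p_1, and q_2* = 10 + 0.5·(…)/p_2.
Discretionary income = 156 − 20·2 − 10·2.8 = 88; q_1* = 20 + 0.5·88/2 = 42; q_2* = 10 + 0.5·88/2.8 = 25.7143.

q_1* = 42, q_2* = 25.7143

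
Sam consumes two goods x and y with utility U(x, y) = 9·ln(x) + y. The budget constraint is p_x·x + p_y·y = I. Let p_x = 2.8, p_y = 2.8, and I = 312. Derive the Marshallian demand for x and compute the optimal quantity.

x* = 9

MU_x = 9/x, MU_y = 1. Tangency: 9/x = p_x/p_y.
So x*(p_x,p_y) = 9·p_y/p_x, independent of income; and y* = (I − 9·p_y)/p_y.
At the given prices: x* = 9·2.8/2.8 = 9.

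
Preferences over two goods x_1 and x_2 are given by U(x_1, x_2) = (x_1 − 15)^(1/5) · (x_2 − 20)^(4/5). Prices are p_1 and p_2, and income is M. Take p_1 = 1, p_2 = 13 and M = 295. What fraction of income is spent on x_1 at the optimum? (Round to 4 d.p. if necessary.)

After buying the subsistence bundle (15, 20), a share 0.2 of the remaining income goes to x_1: x_1* = 15 + 0.2·(M − 15p_1 − 20p_2)/p_1.
Discretionary income = 295 − 15·1 − 20·13 = 20; x_1* = 15 + 0.2·20/1 = 19; x_2* = 20 + 0.8·20/13 = 21.2308.
Expenditure on x_1: 1·19 = 19; share = 0.0644.

share on x_1 = 0.0644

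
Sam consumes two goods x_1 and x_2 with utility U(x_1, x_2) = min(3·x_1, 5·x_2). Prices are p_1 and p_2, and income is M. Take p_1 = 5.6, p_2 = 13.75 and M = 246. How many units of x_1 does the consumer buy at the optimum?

x_1* = 17.7617

Leontief preferences: the optimum is at the kink where x_1/5 = x_2/3, i.e. x_2 = (3/5)·x_1.
Budget: p_1·x_1 + p_2·(3/5)·x_1 = M, so (5·p_1 + 3·p_2)·x_1 = 5·M.
Demand: x_1*(p_1,p_2,M) = 5·M/(5·p_1 + 3·p_2), x_2* = 3·M/(5·p_1 + 3·p_2).
Here 5·5.6 + 3·13.75 = 69.25, giving x_1* = 17.7617.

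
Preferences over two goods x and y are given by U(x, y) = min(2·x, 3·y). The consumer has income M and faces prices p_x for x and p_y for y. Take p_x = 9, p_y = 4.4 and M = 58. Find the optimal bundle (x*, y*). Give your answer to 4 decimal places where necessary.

x* = 4.8603, y* = 3.2402

With perfect complements, no substitution: consume in ratio x:y = 3:2.
Budget: p_x·x + p_y·(2/3)·x = M, so (3·p_x + 2·p_y)·x = 3·M.
Demand: x*(p_x,p_y,M) = 3·M/(3·p_x + 2·p_y), y* = 2·M/(3·p_x + 2·p_y).
Here 3·9 + 2·4.4 = 35.8, giving x* = 4.8603 and y* = 3.2402.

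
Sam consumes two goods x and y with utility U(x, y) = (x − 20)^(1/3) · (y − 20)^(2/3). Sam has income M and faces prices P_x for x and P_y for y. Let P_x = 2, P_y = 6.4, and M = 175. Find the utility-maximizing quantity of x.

x* = 21.1667

Discretionary income = 175 − 20·2 − 20·6.4 = 7; x* = 20 + 1/3·7/2 = 21.1667.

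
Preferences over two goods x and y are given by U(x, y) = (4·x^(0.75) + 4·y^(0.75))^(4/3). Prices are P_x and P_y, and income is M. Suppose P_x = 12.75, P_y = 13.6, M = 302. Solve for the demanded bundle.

x* = 12.9861, y* = 10.0314

From the CES first-order condition, (y/x)^(0.25) = P_x/P_y.
Hence y/x = (P_x/P_y)^(1/(0.25)), i.e. raised to the 4 power.
With the ratio pinned down, the budget gives x* = M/(P_x + P_y·(y/x)) and y* = (y/x)·x*.
Numerically y/x = 0.772476, so x* = 302/(12.75 + 13.6·0.772476) = 12.9861 and y* = 0.772476·12.9861 = 10.0314.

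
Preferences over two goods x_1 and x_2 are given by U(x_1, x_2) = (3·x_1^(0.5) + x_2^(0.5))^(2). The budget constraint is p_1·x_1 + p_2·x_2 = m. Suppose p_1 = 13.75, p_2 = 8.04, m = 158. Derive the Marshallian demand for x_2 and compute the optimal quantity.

x_2* = 3.138

Substitute x_2 = (x_2/x_1)·x_1 into the budget: x_1* = m/(p_1 + p_2·(x_2/x_1)).
Numerically x_2/x_1 = 0.324976, so x_1* = 158/(13.75 + 8.04·0.324976) = 9.656 and x_2* = 0.324976·9.656 = 3.138.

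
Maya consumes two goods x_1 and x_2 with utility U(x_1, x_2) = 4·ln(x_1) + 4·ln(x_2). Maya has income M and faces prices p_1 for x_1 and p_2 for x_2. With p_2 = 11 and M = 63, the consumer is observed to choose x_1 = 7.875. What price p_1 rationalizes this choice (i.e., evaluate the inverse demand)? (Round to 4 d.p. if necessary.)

MU_x_1/MU_x_2 = (4·x_2)/(4·x_1); tangency sets this equal to p_1/p_2.
Rearranging, p_2·x_2 = p_1·x_1. Substituting into the budget gives p_1·x_1·(1 + 1) = M.
Demand: x_1*(p_1,p_2,M) = 0.5·M/p_1 and x_2* = 0.5·M/p_2.
Set x_1* = 7.875 in the demand function and solve for p_1: p_1 = 4.

p_1 = 4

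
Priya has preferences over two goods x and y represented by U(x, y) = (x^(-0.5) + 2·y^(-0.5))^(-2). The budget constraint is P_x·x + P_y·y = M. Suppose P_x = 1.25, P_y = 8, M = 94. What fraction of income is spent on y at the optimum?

share on y = 0.7467

MU_x ∝ x^(-1.5), MU_y ∝ 2·y^(-1.5), so MRS = (1/2)·(y/x)^(1.5) = P_x/P_y.
Hence y/x = (2·P_x/P_y)^(1/(1.5)), i.e. raised to the 2/3 power.
Substitute y = (y/x)·x into the budget: x* = M/(P_x + P_y·(y/x)).
Numerically y/x = 0.460504, so x* = 94/(1.25 + 8·0.460504) = 19.0514 and y* = 0.460504·19.0514 = 8.7732.
Expenditure on y: 8·8.7732 = 70.1858; share = 0.7467.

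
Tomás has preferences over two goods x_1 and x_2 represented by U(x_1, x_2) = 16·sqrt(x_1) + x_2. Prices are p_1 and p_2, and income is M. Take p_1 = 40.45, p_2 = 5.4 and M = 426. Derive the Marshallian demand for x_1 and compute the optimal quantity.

x_1* = 1.1406

Plugging in: x_1* = (8·5.4/40.45)² = 1.1406.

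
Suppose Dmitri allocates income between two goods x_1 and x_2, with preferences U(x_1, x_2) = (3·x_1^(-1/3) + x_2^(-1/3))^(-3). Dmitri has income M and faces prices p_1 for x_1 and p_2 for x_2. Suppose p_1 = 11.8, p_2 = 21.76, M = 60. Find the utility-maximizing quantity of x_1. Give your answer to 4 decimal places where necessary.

MU_x_1 ∝ 3·x_1^(-4/3), MU_x_2 ∝ x_2^(-4/3), so MRS = 3·(x_2/x_1)^(4/3) = p_1/p_2.
Hence x_2/x_1 = ((1/3)·p_1/p_2)^(1/(4/3)), i.e. raised to the 0.75 power.
Substitute x_2 = (x_2/x_1)·x_1 into the budget: x_1* = M/(p_1 + p_2·(x_2/x_1)).
Numerically x_2/x_1 = 0.277221, so x_1* = 60/(11.8 + 21.76·0.277221) = 3.3647.

x_1* = 3.3647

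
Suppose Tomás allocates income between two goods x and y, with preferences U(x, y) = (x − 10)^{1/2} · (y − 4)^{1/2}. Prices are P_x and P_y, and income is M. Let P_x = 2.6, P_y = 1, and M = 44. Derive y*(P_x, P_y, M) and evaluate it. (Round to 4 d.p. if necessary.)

After buying the subsistence bundle (10, 4), a share 0.5 of the remaining income goes to x: x* = 10 + 0.5·(M − 10P_x − 4P_y)/P_x.
Discretionary income = 44 − 10·2.6 − 4·1 = 14; y* = 4 + 0.5·14/1 = 11.

y* = 11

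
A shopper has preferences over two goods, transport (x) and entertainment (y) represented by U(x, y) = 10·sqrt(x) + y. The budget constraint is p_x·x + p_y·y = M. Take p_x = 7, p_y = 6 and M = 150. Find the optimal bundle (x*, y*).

x* = 18.3673, y* = 3.5714

MU_x = 5/√x, MU_y = 1. Tangency: 5/√x = p_x/p_y.
Thus x* = (5·p_y/p_x)² — independent of M — with the rest of income spent on y.
Plugging in: x* = (5·6/7)² = 18.3673, y* = 3.5714.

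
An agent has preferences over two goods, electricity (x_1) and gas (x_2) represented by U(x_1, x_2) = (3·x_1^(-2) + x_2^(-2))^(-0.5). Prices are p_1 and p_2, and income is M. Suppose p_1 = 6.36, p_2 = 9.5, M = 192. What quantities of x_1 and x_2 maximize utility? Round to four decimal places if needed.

From the CES first-order condition, 3·(x_2/x_1)^(3) = p_1/p_2.
Solve for the ratio: x_2/x_1 = [(1/3)·p_1/p_2]^(1/3).
Substitute x_2 = (x_2/x_1)·x_1 into the budget: x_1* = M/(p_1 + p_2·(x_2/x_1)).
Numerically x_2/x_1 = 0.606556, so x_1* = 192/(6.36 + 9.5·0.606556) = 15.8386 and x_2* = 0.606556·15.8386 = 9.607.

x_1* = 15.8386, x_2* = 9.607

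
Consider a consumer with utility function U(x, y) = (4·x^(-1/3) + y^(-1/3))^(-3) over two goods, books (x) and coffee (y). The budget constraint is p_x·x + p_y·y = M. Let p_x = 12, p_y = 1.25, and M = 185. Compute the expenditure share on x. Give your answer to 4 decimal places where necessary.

share on x = 0.8327

From the CES first-order condition, 4·(y/x)^(4/3) = p_x/p_y.
Hence y/x = ((1/4)·p_x/p_y)^(1/(4/3)), i.e. raised to the 0.75 power.
With the ratio pinned down, the budget gives x* = M/(p_x + p_y·(y/x)) and y* = (y/x)·x*.
Numerically y/x = 1.928228, so x* = 185/(12 + 1.25·1.928228) = 12.8381 and y* = 1.928228·12.8381 = 24.7547.
Expenditure on x: 12·12.8381 = 154.0566; share = 0.8327.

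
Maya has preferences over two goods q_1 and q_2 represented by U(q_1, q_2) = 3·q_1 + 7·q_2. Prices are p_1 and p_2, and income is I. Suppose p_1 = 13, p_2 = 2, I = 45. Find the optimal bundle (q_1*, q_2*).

Perfect substitutes: compare marginal utility per dollar. 3/p_1 vs 7/p_2 → 0.2308 vs 3.5.
q_2 gives more utility per dollar, so spend all income on q_2: q_2* = I/p_2, q_1* = 0.
Numerically: q_1* = 0, q_2* = 22.5.

q_1* = 0, q_2* = 22.5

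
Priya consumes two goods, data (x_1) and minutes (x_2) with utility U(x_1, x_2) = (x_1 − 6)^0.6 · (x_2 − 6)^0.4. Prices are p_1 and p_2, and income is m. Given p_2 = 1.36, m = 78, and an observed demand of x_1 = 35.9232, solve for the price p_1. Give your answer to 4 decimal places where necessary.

p_1 = 1.25

Let x_1' = x_1−6, x_2' = x_2−6. MRS = (3/2)·x_2'/x_1' = p_1/p_2.
After buying the subsistence bundle (6, 6), a share 0.6 of the remaining income goes to x_1: x_1* = 6 + 0.6·(m − 6p_1 − 6p_2)/p_1.
Set x_1* = 35.9232 in the demand function and solve for p_1: p_1 = 1.25.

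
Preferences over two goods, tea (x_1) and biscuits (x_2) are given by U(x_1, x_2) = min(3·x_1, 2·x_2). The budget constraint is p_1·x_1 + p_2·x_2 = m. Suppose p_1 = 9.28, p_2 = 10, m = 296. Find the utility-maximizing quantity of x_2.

With perfect complements, no substitution: consume in ratio x_1:x_2 = 2:3.
Budget: p_1·x_1 + p_2·(3/2)·x_1 = m, so (2·p_1 + 3·p_2)·x_1 = 2·m.
Demand: x_1*(p_1,p_2,m) = 2·m/(2·p_1 + 3·p_2), x_2* = 3·m/(2·p_1 + 3·p_2).
Here 2·9.28 + 3·10 = 48.56, giving x_2* = 18.2867.

x_2* = 18.2867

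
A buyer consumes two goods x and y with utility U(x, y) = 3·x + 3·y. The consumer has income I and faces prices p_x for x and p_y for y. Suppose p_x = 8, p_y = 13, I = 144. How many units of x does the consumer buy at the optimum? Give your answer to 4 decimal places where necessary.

Perfect substitutes: compare marginal utility per dollar. 3/p_x vs 3/p_y → 0.375 vs 0.2308.
x gives more utility per dollar, so spend all income on x: x* = I/p_x, y* = 0.
Numerically: x* = 18, y* = 0.

x* = 18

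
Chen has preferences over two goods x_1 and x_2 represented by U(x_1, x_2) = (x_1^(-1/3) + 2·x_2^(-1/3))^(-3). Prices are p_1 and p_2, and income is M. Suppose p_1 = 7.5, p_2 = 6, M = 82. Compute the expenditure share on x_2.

share on x_2 = 0.614

MRS = MU_x_1/MU_x_2 = (1/2)·(x_2/x_1)^(4/3). Set equal to p_1/p_2.
Solve for the ratio: x_2/x_1 = [2·p_1/p_2]^(0.75).
Substitute x_2 = (x_2/x_1)·x_1 into the budget: x_1* = M/(p_1 + p_2·(x_2/x_1)).
Numerically x_2/x_1 = 1.988177, so x_1* = 82/(7.5 + 6·1.988177) = 4.2205 and x_2* = 1.988177·4.2205 = 8.3911.
Expenditure on x_2: 6·8.3911 = 50.3464; share = 0.614.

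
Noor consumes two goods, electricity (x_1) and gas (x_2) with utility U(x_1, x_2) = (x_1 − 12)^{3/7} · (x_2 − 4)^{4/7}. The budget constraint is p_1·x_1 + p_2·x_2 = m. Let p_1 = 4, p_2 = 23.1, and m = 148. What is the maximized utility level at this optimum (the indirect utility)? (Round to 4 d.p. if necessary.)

V = 0.3524

Let x_1' = x_1−12, x_2' = x_2−4. MRS = (3/4)·x_2'/x_1' = p_1/p_2.
Substituting into the budget: x_1* = 12 + 3/7·(m − 12·p_1 − 4·p_2)/p_1, and x_2* = 4 + 4/7·(…)/p_2.
Discretionary income = 148 − 12·4 − 4·23.1 = 7.6; x_1* = 12 + 3/7·7.6/4 = 12.8143; x_2* = 4 + 4/7·7.6/23.1 = 4.188.
Utility at the optimum: U(12.8143, 4.188) = 0.3524.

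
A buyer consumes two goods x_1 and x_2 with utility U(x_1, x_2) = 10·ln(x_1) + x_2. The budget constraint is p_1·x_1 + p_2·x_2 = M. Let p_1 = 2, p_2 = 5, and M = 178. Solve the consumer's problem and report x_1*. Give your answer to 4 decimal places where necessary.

Set MRS = p_1/p_2: (10/x_1)/1 = p_1/p_2.
So x_1*(p_1,p_2) = 10·p_2/p_1, independent of income; and x_2* = (M − 10·p_2)/p_2.
At the given prices: x_1* = 10·5/2 = 25.

x_1* = 25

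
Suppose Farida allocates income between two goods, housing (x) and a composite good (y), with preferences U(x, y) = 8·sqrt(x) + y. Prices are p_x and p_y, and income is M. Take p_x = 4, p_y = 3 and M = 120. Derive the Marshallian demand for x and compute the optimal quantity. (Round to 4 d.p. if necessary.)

Utility is quasi-linear in y; the FOC for x is 4/√x = p_x/p_y.
Solve: √x = 4·p_y/p_x, so x*(p_x,p_y) = (4·p_y/p_x)², and y* = (M − p_x·x*)/p_y.
Plugging in: x* = (4·3/4)² = 9.

x* = 9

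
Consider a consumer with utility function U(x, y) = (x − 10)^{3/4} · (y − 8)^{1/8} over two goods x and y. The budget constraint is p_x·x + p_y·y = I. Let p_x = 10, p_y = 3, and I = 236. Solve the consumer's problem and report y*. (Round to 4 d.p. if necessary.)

MRS = 6·(y−8)/(x−10). Tangency with p_x/p_y gives y−8 = (1/6)·(p_x/p_y)·(x−10).
Substituting into the budget: x* = 10 + 6/7·(I − 10·p_x − 8·p_y)/p_x, and y* = 8 + 1/7·(…)/p_y.
Discretionary income = 236 − 10·10 − 8·3 = 112; y* = 8 + 1/7·112/3 = 13.3333.

y* = 13.3333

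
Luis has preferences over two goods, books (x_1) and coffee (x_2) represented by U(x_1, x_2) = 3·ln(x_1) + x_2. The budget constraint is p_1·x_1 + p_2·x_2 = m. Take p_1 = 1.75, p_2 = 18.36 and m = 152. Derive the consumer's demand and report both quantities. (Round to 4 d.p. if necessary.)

x_1* = 31.4743, x_2* = 5.2789

At the given prices: x_1* = 3·18.36/1.75 = 31.4743, and x_2* = 5.2789.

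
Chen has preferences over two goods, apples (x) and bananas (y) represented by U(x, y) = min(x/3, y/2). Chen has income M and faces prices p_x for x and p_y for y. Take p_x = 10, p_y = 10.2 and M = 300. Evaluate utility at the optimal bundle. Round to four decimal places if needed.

Leontief preferences: the optimum is at the kink where x/3 = y/2, i.e. y = (2/3)·x.
Budget: p_x·x + p_y·(2/3)·x = M, so (3·p_x + 2·p_y)·x = 3·M.
Demand: x*(p_x,p_y,M) = 3·M/(3·p_x + 2·p_y), y* = 2·M/(3·p_x + 2·p_y).
Here 3·10 + 2·10.2 = 50.4, giving x* = 17.8571 and y* = 11.9048.
Utility at the optimum: U(17.8571, 11.9048) = 5.9524.

V = 5.9524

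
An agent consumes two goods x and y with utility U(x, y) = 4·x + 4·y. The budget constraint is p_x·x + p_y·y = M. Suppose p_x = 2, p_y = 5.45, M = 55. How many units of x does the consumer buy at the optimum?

x gives more utility per dollar, so spend all income on x: x* = M/p_x, y* = 0.
Numerically: x* = 27.5, y* = 0.

x* = 27.5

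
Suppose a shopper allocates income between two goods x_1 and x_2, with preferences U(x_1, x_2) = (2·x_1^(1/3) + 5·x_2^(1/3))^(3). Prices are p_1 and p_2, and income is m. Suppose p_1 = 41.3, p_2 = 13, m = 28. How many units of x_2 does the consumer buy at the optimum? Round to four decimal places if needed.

MRS = MU_x_1/MU_x_2 = (2/5)·(x_2/x_1)^(2/3). Set equal to p_1/p_2.
Solve for the ratio: x_2/x_1 = [(5/2)·p_1/p_2]^(1.5).
With the ratio pinned down, the budget gives x_1* = m/(p_1 + p_2·(x_2/x_1)) and x_2* = (x_2/x_1)·x_1*.
Numerically x_2/x_1 = 22.383091, so x_1* = 28/(41.3 + 13·22.383091) = 0.0843 and x_2* = 22.383091·0.0843 = 1.8861.

x_2* = 1.8861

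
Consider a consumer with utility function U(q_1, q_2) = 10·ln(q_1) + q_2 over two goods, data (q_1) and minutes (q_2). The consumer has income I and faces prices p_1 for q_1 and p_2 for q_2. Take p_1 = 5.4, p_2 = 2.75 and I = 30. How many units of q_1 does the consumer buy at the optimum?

MU_q_1 = 10/q_1, MU_q_2 = 1. Tangency: 10/q_1 = p_1/p_2.
So q_1*(p_1,p_2) = 10·p_2/p_1, independent of income; and q_2* = (I − 10·p_2)/p_2.
At the given prices: q_1* = 10·2.75/5.4 = 5.0926.

q_1* = 5.0926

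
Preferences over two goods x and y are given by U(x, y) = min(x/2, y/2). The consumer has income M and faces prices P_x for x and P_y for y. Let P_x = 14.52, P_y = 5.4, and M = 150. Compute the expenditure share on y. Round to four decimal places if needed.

Leontief preferences: the optimum is at the kink where x/2 = y/2, i.e. y = x.
Budget: P_x·x + P_y·x = M, so (2·P_x + 2·P_y)·x = 2·M.
Demand: x*(P_x,P_y,M) = 2·M/(2·P_x + 2·P_y), y* = 2·M/(2·P_x + 2·P_y).
Here 2·14.52 + 2·5.4 = 39.84, giving x* = 7.5301 and y* = 7.5301.
Expenditure on y: 5.4·7.5301 = 40.6627; share = 0.2711.

share on y = 0.2711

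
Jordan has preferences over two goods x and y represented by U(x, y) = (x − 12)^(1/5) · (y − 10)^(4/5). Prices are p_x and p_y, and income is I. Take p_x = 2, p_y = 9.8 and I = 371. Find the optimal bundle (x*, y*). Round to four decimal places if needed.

x* = 36.9, y* = 30.3265

This is Cobb-Douglas in (x−12, y−10): tangency gives 0.2·p_y·(y−10) = 0.8·p_x·(x−12).
Substituting into the budget: x* = 12 + 0.2·(I − 12·p_x − 10·p_y)/p_x, and y* = 10 + 0.8·(…)/p_y.
Discretionary income = 371 − 12·2 − 10·9.8 = 249; x* = 12 + 0.2·249/2 = 36.9; y* = 10 + 0.8·249/9.8 = 30.3265.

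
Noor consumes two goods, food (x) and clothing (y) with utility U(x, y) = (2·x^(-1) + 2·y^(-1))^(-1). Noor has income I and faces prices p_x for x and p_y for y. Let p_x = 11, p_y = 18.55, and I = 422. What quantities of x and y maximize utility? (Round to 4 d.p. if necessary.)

x* = 16.69, y* = 12.8523

MRS = MU_x/MU_y = (y/x)^(2). Set equal to p_x/p_y.
Hence y/x = (p_x/p_y)^(1/(2)), i.e. raised to the 0.5 power.
Substitute y = (y/x)·x into the budget: x* = I/(p_x + p_y·(y/x)).
Numerically y/x = 0.77006, so x* = 422/(11 + 18.55·0.77006) = 16.69 and y* = 0.77006·16.69 = 12.8523.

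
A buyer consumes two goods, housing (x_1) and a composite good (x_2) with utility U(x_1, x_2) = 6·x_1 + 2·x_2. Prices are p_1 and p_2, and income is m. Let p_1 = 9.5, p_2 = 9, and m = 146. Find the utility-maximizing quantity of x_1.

Perfect substitutes: compare marginal utility per dollar. 6/p_1 vs 2/p_2 → 0.6316 vs 0.2222.
x_1 gives more utility per dollar, so spend all income on x_1: x_1* = m/p_1, x_2* = 0.
Numerically: x_1* = 15.3684, x_2* = 0.

x_1* = 15.3684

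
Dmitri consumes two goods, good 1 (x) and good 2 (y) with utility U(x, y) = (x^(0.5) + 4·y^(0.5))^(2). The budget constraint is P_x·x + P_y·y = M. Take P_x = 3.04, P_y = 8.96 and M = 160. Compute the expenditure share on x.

share on x = 0.1556

From the CES first-order condition, (1/4)·(y/x)^(0.5) = P_x/P_y.
Hence y/x = (4·P_x/P_y)^(1/(0.5)), i.e. raised to the 2 power.
Substitute y = (y/x)·x into the budget: x* = M/(P_x + P_y·(y/x)).
Numerically y/x = 1.841837, so x* = 160/(3.04 + 8.96·1.841837) = 8.1871 and y* = 1.841837·8.1871 = 15.0794.
Expenditure on x: 3.04·8.1871 = 24.8889; share = 0.1556.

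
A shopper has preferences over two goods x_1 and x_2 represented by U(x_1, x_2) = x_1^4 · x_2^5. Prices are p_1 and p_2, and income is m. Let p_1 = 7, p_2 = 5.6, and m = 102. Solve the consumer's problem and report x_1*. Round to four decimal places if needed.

x_1* = 6.4762

MU_x_1/MU_x_2 = (4·x_2)/(5·x_1); tangency sets this equal to p_1/p_2.
So 4·p_2·x_2 = 5·p_1·x_1; combined with the budget, a share 4/9 of income goes to x_1.
Demand: x_1*(p_1,p_2,m) = 4/9·m/p_1 and x_2* = 5/9·m/p_2.
At p_1=7, p_2=5.6, m=102: x_1* = 4/9·102/7 = 6.4762.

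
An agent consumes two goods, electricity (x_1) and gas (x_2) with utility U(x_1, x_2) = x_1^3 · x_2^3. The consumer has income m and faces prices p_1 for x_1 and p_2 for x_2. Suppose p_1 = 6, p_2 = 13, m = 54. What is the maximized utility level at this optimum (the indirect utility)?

V = 816.3921

Tangency: MRS = x_2/x_1 = p_1/p_2.
So 3·p_2·x_2 = 3·p_1·x_1; combined with the budget, a share 0.5 of income goes to x_1.
Demand: x_1*(p_1,p_2,m) = 0.5·m/p_1 and x_2* = 0.5·m/p_2.
At p_1=6, p_2=13, m=54: x_1* = 0.5·54/6 = 4.5, x_2* = 2.0769.
Utility at the optimum: U(4.5, 2.0769) = 816.3921.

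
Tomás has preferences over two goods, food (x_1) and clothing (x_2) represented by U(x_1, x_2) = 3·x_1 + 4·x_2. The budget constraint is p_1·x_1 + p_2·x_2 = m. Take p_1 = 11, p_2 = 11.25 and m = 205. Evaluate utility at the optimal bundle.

V = 72.8889

Linear utility — the consumer picks whichever good has higher MU/price: 3/11 = 0.2727 vs 4/11.25 = 0.3556.
x_2 gives more utility per dollar, so spend all income on x_2: x_2* = m/p_2, x_1* = 0.
Numerically: x_1* = 0, x_2* = 18.2222.
Utility at the optimum: U(0, 18.2222) = 72.8889.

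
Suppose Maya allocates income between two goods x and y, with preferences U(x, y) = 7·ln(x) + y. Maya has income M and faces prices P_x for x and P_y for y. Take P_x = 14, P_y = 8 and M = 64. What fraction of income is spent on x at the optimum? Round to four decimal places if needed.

share on x = 0.875

Set MRS = P_x/P_y: (7/x)/1 = P_x/P_y.
So x*(P_x,P_y) = 7·P_y/P_x, independent of income; and y* = (M − 7·P_y)/P_y.
At the given prices: x* = 7·8/14 = 4, and y* = 1.
Expenditure on x: 14·4 = 56; share = 0.875.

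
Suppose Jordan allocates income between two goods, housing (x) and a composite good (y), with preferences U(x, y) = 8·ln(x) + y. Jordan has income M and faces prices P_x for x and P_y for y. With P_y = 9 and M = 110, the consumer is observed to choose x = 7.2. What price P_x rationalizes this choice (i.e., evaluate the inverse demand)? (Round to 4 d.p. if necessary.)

P_x = 10

Set MRS = P_x/P_y: (8/x)/1 = P_x/P_y.
So x*(P_x,P_y) = 8·P_y/P_x, independent of income; and y* = (M − 8·P_y)/P_y.
Set x* = 7.2 in the demand function and solve for P_x: P_x = 10.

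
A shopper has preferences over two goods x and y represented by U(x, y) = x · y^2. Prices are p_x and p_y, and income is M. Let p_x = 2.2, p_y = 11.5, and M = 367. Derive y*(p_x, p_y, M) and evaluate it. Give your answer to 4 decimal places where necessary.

The MRS is (1/2)·y/x. Set MRS = p_x/p_y.
Rearranging, p_y·y = 2·p_x·x. Substituting into the budget gives p_x·x·(1 + 2) = M.
Demand: x*(p_x,p_y,M) = 1/3·M/p_x and y* = 2/3·M/p_y.
At p_x=2.2, p_y=11.5, M=367: y* = 2/3·367/11.5 = 21.2754.

y* = 21.2754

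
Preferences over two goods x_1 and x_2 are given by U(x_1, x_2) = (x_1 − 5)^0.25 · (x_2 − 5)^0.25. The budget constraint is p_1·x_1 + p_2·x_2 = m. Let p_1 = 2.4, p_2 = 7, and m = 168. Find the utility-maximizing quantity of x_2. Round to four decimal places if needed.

x_2* = 13.6429

Let x_1' = x_1−5, x_2' = x_2−5. MRS = x_2'/x_1' = p_1/p_2.
After buying the subsistence bundle (5, 5), a share 0.5 of the remaining income goes to x_1: x_1* = 5 + 0.5·(m − 5p_1 − 5p_2)/p_1.
Discretionary income = 168 − 5·2.4 − 5·7 = 121; x_2* = 5 + 0.5·121/7 = 13.6429.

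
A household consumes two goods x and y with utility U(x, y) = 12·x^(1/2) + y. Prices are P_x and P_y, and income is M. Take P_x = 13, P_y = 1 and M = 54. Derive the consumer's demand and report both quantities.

MU_x = 6/√x, MU_y = 1. Tangency: 6/√x = P_x/P_y.
Thus x* = (6·P_y/P_x)² — independent of M — with the rest of income spent on y.
Plugging in: x* = (6·1/13)² = 0.213, y* = 51.2308.

x* = 0.213, y* = 51.2308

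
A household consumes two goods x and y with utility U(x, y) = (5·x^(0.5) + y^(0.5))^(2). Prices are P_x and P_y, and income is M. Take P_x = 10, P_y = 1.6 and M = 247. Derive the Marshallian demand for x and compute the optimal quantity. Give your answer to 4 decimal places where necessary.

x* = 19.76

MU_x ∝ 5·x^(-0.5), MU_y ∝ y^(-0.5), so MRS = 5·(y/x)^(0.5) = P_x/P_y.
Solve for the ratio: y/x = [(1/5)·P_x/P_y]^(2).
Substitute y = (y/x)·x into the budget: x* = M/(P_x + P_y·(y/x)).
Numerically y/x = 1.5625, so x* = 247/(10 + 1.6·1.5625) = 19.76.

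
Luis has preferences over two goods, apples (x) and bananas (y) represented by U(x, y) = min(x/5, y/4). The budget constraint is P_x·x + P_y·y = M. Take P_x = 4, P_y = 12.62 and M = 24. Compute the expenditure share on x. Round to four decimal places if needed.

With perfect complements, no substitution: consume in ratio x:y = 5:4.
Budget: P_x·x + P_y·(4/5)·x = M, so (5·P_x + 4·P_y)·x = 5·M.
Demand: x*(P_x,P_y,M) = 5·M/(5·P_x + 4·P_y), y* = 4·M/(5·P_x + 4·P_y).
Here 5·4 + 4·12.62 = 70.48, giving x* = 1.7026 and y* = 1.3621.
Expenditure on x: 4·1.7026 = 6.8104; share = 0.2838.

share on x = 0.2838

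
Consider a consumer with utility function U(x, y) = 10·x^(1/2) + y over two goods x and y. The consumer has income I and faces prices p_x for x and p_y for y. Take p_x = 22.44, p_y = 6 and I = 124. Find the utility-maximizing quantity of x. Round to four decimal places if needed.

x* = 1.7873

Plugging in: x* = (5·6/22.44)² = 1.7873.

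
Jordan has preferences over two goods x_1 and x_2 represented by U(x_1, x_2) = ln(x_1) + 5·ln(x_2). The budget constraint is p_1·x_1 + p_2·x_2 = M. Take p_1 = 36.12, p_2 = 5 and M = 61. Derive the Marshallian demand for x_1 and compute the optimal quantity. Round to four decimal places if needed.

Tangency: MRS = (1/5)·x_2/x_1 = p_1/p_2.
Rearranging, p_2·x_2 = 5·p_1·x_1. Substituting into the budget gives p_1·x_1·(1 + 5) = M.
Demand: x_1*(p_1,p_2,M) = 1/6·M/p_1 and x_2* = 5/6·M/p_2.
At p_1=36.12, p_2=5, M=61: x_1* = 1/6·61/36.12 = 0.2815.

x_1* = 0.2815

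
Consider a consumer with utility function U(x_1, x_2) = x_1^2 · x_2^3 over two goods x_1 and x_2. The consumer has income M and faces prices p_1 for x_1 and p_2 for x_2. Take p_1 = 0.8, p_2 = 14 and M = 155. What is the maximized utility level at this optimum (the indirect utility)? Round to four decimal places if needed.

V = 1760630.1863

The MRS is (2/3)·x_2/x_1. Set MRS = p_1/p_2.
So 2·p_2·x_2 = 3·p_1·x_1; combined with the budget, a share 0.4 of income goes to x_1.
Demand: x_1*(p_1,p_2,M) = 0.4·M/p_1 and x_2* = 0.6·M/p_2.
At p_1=0.8, p_2=14, M=155: x_1* = 0.4·155/0.8 = 77.5, x_2* = 6.6429.
Utility at the optimum: U(77.5, 6.6429) = 1760630.1863.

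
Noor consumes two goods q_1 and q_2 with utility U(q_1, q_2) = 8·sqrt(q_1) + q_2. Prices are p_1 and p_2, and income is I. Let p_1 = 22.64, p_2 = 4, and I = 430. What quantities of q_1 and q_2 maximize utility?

q_1* = 0.4994, q_2* = 104.6731

MU_q_1 = 4/√q_1, MU_q_2 = 1. Tangency: 4/√q_1 = p_1/p_2.
Solve: √q_1 = 4·p_2/p_1, so q_1*(p_1,p_2) = (4·p_2/p_1)², and q_2* = (I − p_1·q_1*)/p_2.
Plugging in: q_1* = (4·4/22.64)² = 0.4994, q_2* = 104.6731.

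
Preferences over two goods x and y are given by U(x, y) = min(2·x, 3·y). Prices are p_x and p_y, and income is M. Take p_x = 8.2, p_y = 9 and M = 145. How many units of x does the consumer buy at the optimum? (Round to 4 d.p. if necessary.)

x* = 10.2113

Demand: x*(p_x,p_y,M) = 3·M/(3·p_x + 2·p_y), y* = 2·M/(3·p_x + 2·p_y).
Here 3·8.2 + 2·9 = 42.6, giving x* = 10.2113.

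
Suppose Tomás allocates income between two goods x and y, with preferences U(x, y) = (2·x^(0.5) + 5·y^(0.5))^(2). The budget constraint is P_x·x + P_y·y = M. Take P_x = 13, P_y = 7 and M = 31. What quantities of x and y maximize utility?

MU_x ∝ 2·x^(-0.5), MU_y ∝ 5·y^(-0.5), so MRS = (2/5)·(y/x)^(0.5) = P_x/P_y.
Solve for the ratio: y/x = [(5/2)·P_x/P_y]^(2).
Substitute y = (y/x)·x into the budget: x* = M/(P_x + P_y·(y/x)).
Numerically y/x = 21.556122, so x* = 31/(13 + 7·21.556122) = 0.1891 and y* = 21.556122·0.1891 = 4.0773.

x* = 0.1891, y* = 4.0773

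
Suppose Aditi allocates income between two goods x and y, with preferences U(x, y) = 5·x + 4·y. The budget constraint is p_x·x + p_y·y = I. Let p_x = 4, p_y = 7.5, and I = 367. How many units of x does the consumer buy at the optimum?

x* = 91.75

Perfect substitutes: compare marginal utility per dollar. 5/p_x vs 4/p_y → 1.25 vs 0.5333.
x gives more utility per dollar, so spend all income on x: x* = I/p_x, y* = 0.
Numerically: x* = 91.75, y* = 0.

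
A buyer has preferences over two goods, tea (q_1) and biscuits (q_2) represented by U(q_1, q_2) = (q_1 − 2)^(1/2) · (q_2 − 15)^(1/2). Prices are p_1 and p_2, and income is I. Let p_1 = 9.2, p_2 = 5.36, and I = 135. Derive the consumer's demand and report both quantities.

q_1* = 3.9674, q_2* = 18.3769

Substituting into the budget: q_1* = 2 + 0.5·(I − 2·p_1 − 15·p_2)/p_1, and q_2* = 15 + 0.5·(…)/p_2.
Discretionary income = 135 − 2·9.2 − 15·5.36 = 36.2; q_1* = 2 + 0.5·36.2/9.2 = 3.9674; q_2* = 15 + 0.5·36.2/5.36 = 18.3769.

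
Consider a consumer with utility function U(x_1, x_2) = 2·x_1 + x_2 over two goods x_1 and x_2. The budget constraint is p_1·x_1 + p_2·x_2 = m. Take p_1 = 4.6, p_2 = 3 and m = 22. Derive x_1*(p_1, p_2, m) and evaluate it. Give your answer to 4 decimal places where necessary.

x_1* = 4.7826

Linear utility — the consumer picks whichever good has higher MU/price: 2/4.6 = 0.4348 vs 1/3 = 0.3333.
x_1 gives more utility per dollar, so spend all income on x_1: x_1* = m/p_1, x_2* = 0.
Numerically: x_1* = 4.7826, x_2* = 0.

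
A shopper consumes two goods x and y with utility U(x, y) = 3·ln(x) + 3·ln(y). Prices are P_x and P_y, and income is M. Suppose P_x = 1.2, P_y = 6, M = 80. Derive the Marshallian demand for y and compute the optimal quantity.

y* = 6.6667

At P_x=1.2, P_y=6, M=80: y* = 0.5·80/6 = 6.6667.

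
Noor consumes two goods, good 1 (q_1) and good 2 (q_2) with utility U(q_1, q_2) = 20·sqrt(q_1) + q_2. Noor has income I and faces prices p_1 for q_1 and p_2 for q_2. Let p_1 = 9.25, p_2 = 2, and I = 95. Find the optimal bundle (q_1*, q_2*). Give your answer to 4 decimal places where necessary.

q_1* = 4.6749, q_2* = 25.8784

Utility is quasi-linear in q_2; the FOC for q_1 is 10/√q_1 = p_1/p_2.
Thus q_1* = (10·p_2/p_1)² — independent of I — with the rest of income spent on q_2.
Plugging in: q_1* = (10·2/9.25)² = 4.6749, q_2* = 25.8784.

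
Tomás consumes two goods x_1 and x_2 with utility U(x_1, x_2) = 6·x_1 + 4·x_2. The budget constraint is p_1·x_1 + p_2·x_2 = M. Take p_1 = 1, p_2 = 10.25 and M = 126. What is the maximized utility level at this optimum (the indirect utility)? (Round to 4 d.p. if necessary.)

Linear utility — the consumer picks whichever good has higher MU/price: 6/1 = 6 vs 4/10.25 = 0.3902.
x_1 gives more utility per dollar, so spend all income on x_1: x_1* = M/p_1, x_2* = 0.
Numerically: x_1* = 126, x_2* = 0.
Utility at the optimum: U(126, 0) = 756.

V = 756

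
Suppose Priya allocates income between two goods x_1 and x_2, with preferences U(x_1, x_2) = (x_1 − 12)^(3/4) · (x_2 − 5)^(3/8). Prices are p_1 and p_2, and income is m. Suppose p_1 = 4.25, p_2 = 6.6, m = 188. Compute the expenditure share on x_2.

share on x_2 = 0.3599

This is Cobb-Douglas in (x_1−12, x_2−5): tangency gives 0.75·p_2·(x_2−5) = 0.375·p_1·(x_1−12).
Substituting into the budget: x_1* = 12 + 2/3·(m − 12·p_1 − 5·p_2)/p_1, and x_2* = 5 + 1/3·(…)/p_2.
Discretionary income = 188 − 12·4.25 − 5·6.6 = 104; x_1* = 12 + 2/3·104/4.25 = 28.3137; x_2* = 5 + 1/3·104/6.6 = 10.2525.
Expenditure on x_2: 6.6·10.2525 = 67.6667; share = 0.3599.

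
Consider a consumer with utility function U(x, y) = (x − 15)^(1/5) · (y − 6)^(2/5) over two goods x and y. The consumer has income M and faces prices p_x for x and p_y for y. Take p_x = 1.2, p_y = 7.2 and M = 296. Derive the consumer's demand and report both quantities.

x* = 80.2222, y* = 27.7407

This is Cobb-Douglas in (x−15, y−6): tangency gives 0.2·p_y·(y−6) = 0.4·p_x·(x−15).
After buying the subsistence bundle (15, 6), a share 1/3 of the remaining income goes to x: x* = 15 + 1/3·(M − 15p_x − 6p_y)/p_x.
Discretionary income = 296 − 15·1.2 − 6·7.2 = 234.8; x* = 15 + 1/3·234.8/1.2 = 80.2222; y* = 6 + 2/3·234.8/7.2 = 27.7407.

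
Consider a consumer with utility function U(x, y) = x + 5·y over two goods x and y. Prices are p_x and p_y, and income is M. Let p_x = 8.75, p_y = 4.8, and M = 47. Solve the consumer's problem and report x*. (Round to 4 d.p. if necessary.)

Linear utility — the consumer picks whichever good has higher MU/price: 1/8.75 = 0.1143 vs 5/4.8 = 1.0417.
y gives more utility per dollar, so spend all income on y: y* = M/p_y, x* = 0.
Numerically: x* = 0, y* = 9.7917.

x* = 0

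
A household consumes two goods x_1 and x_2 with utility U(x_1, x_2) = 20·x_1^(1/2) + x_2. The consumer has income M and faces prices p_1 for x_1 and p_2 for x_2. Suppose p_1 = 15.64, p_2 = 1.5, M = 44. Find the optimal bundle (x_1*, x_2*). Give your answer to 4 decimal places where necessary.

Plugging in: x_1* = (10·1.5/15.64)² = 0.9198, x_2* = 19.7425.

x_1* = 0.9198, x_2* = 19.7425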